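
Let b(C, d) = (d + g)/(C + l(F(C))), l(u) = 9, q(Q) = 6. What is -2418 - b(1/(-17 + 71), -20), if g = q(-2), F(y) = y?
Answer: -1176810/487 ≈ -2416.4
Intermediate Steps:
g = 6
b(C, d) = (6 + d)/(9 + C) (b(C, d) = (d + 6)/(C + 9) = (6 + d)/(9 + C))
-2418 - b(1/(-17 + 71), -20) = -2418 - (6 - 20)/(9 + 1/(-17 + 71)) = -2418 - (-14)/(9 + 1/54) = -2418 - (-14)/487/54 = -2418 - 54*(-14)/487 = -2418 - 1*(-756/487) = -2418 + 756/487 = -1176810/487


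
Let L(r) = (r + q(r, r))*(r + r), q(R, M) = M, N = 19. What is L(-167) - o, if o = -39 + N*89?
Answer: 109904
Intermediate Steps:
o = 1652 (o = -39 + 19*89 = -39 + 1691 = 1652)
L(r) = 4*r² (L(r) = (r + r)*(r + r) = (2*r)*(2*r) = 4*r²)
L(-167) - o = 4*(-167)² - 1*1652 = 4*27889 - 1652 = 111556 - 1652 = 109904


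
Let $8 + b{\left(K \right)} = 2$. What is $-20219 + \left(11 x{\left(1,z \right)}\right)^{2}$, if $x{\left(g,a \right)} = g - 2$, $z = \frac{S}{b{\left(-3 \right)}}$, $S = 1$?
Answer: $-20098$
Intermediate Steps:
$b{\left(K \right)} = -6$ ($b{\left(K \right)} = -8 + 2 = -6$)
$z = - \frac{1}{6}$ ($z = 1 \frac{1}{-6} = 1 \left(- \frac{1}{6}\right) = - \frac{1}{6} \approx -0.16667$)
$x{\left(g,a \right)} = -2 + g$
$-20219 + \left(11 x{\left(1,z \right)}\right)^{2} = -20219 + \left(11 \left(-2 + 1\right)\right)^{2} = -20219 + \left(11 \left(-1\right)\right)^{2} = -20219 + \left(-11\right)^{2} = -20219 + 121 = -20098$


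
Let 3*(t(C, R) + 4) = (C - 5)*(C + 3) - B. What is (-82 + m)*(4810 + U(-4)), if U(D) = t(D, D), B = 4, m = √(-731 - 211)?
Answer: -1182686/3 + 14423*I*√942/3 ≈ -3.9423e+5 + 1.4756e+5*I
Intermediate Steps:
m = I*√942 (m = √(-942) = I*√942 ≈ 30.692*I)
t(C, R) = -16/3 + (-5 + C)*(3 + C)/3 (t(C, R) = -4 + ((C - 5)*(C + 3) - 1*4)/3 = -4 + ((-5 + C)*(3 + C) - 4)/3 = -4 + (-4 + (-5 + C)*(3 + C))/3 = -4 + (-4/3 + (-5 + C)*(3 + C)/3) = -16/3 + (-5 + C)*(3 + C)/3)
U(D) = -31/3 - 2*D/3 + D²/3
(-82 + m)*(4810 + U(-4)) = (-82 + I*√942)*(4810 + (-31/3 - ⅔*(-4) + (⅓)*(-4)²)) = (-82 + I*√942)*(4810 + (-31/3 + 8/3 + (⅓)*16)) = (-82 + I*√942)*(4810 + (-31/3 + 8/3 + 16/3)) = (-82 + I*√942)*(4810 - 7/3) = (-82 + I*√942)*(14423/3) = -1182686/3 + 14423*I*√942/3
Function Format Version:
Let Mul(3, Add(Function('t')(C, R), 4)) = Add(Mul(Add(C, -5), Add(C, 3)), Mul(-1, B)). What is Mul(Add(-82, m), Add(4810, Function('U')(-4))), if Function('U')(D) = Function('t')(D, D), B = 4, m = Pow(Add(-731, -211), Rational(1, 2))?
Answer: Add(Rational(-1182686, 3), Mul(Rational(14423, 3), I, Pow(942, Rational(1, 2)))) ≈ Add(-3.9423e+5, Mul(1.4756e+5, I))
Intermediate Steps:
m = Mul(I, Pow(942, Rational(1, 2))) (m = Pow(-942, Rational(1, 2)) = Mul(I, Pow(942, Rational(1, 2))) ≈ Mul(30.692, I))
Function('t')(C, R) = Add(Rational(-16, 3), Mul(Rational(1, 3), Add(-5, C), Add(3, C))) (Function('t')(C, R) = Add(-4, Mul(Rational(1, 3), Add(Mul(Add(C, -5), Add(C, 3)), Mul(-1, 4)))) = Add(-4, Mul(Rational(1, 3), Add(Mul(Add(-5, C), Add(3, C)), -4))) = Add(-4, Mul(Rational(1, 3), Add(-4, Mul(Add(-5, C), Add(3, C))))) = Add(-4, Add(Rational(-4, 3), Mul(Rational(1, 3), Add(-5, C), Add(3, C)))) = Add(Rational(-16, 3), Mul(Rational(1, 3), Add(-5, C), Add(3, C))))
Function('U')(D) = Add(Rational(-31, 3), Mul(Rational(-2, 3), D), Mul(Rational(1, 3), Pow(D, 2)))
Mul(Add(-82, m), Add(4810, Function('U')(-4))) = Mul(Add(-82, Mul(I, Pow(942, Rational(1, 2)))), Add(4810, Add(Rational(-31, 3), Mul(Rational(-2, 3), -4), Mul(Rational(1, 3), Pow(-4, 2))))) = Mul(Add(-82, Mul(I, Pow(942, Rational(1, 2)))), Add(4810, Add(Rational(-31, 3), Rational(8, 3), Mul(Rational(1, 3), 16)))) = Mul(Add(-82, Mul(I, Pow(942, Rational(1, 2)))), Add(4810, Add(Rational(-31, 3), Rational(8, 3), Rational(16, 3)))) = Mul(Add(-82, Mul(I, Pow(942, Rational(1, 2)))), Add(4810, Rational(-7, 3))) = Mul(Add(-82, Mul(I, Pow(942, Rational(1, 2)))), Rational(14423, 3)) = Add(Rational(-1182686, 3), Mul(Rational(14423, 3), I, Pow(942, Rational(1, 2))))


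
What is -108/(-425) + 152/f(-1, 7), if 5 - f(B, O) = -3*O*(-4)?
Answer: -56068/33575 ≈ -1.6699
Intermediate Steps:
f(B, O) = 5 - 12*O (f(B, O) = 5 - (-3*O)*(-4) = 5 - 12*O)
-108/(-425) + 152/f(-1, 7) = -108/(-425) + 152/(5 - 12*7) = -108*(-1/425) + 152/(5 - 84) = 108/425 + 152/(-79) = 108/425 + 152*(-1/79) = 108/425 - 152/79 = -56068/33575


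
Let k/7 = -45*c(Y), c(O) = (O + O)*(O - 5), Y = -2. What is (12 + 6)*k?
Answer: -158760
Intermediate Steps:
c(O) = 2*O*(-5 + O) (c(O) = (2*O)*(-5 + O) = 2*O*(-5 + O))
k = -8820 (k = 7*(-90*(-2)*(-5 - 2)) = 7*(-90*(-2)*(-7)) = 7*(-45*28) = 7*(-1260) = -8820)
(12 + 6)*k = (12 + 6)*(-8820) = 18*(-8820) = -158760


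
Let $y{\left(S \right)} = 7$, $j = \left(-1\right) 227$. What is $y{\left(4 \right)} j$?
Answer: $-1589$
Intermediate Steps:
$j = -227$
$y{\left(4 \right)} j = 7 \left(-227\right) = -1589$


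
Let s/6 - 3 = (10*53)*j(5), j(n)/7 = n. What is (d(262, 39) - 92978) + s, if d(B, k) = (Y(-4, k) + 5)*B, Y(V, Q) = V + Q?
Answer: 28820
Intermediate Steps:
j(n) = 7*n
Y(V, Q) = Q + V
d(B, k) = B*(1 + k) (d(B, k) = ((k - 4) + 5)*B = ((-4 + k) + 5)*B = (1 + k)*B = B*(1 + k))
s = 111318 (s = 18 + 6*((10*53)*(7*5)) = 18 + 6*(530*35) = 18 + 6*18550 = 18 + 111300 = 111318)
(d(262, 39) - 92978) + s = (262*(1 + 39) - 92978) + 111318 = (262*40 - 92978) + 111318 = (10480 - 92978) + 111318 = -82498 + 111318 = 28820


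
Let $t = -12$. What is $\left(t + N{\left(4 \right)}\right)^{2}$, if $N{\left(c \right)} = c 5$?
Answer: $64$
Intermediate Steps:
$N{\left(c \right)} = 5 c$
$\left(t + N{\left(4 \right)}\right)^{2} = \left(-12 + 5 \cdot 4\right)^{2} = \left(-12 + 20\right)^{2} = 8^{2} = 64$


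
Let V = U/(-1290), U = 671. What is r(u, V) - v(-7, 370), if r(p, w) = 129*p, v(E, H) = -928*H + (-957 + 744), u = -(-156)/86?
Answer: 343807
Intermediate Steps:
u = 78/43 (u = -(-156)/86 = -6*(-13/43) = 78/43 ≈ 1.8140)
v(E, H) = -213 - 928*H (v(E, H) = -928*H - 213 = -213 - 928*H)
V = -671/1290 (V = 671/(-1290) = 671*(-1/1290) = -671/1290 ≈ -0.52015)
r(u, V) - v(-7, 370) = 129*(78/43) - (-213 - 928*370) = 234 - (-213 - 343360) = 234 - 1*(-343573) = 234 + 343573 = 343807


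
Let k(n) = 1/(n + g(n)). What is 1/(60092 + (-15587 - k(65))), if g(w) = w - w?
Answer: 65/2892824 ≈ 2.2469e-5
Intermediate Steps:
g(w) = 0
k(n) = 1/n (k(n) = 1/(n + 0) = 1/n)
1/(60092 + (-15587 - k(65))) = 1/(60092 + (-15587 - 1/65)) = 1/(60092 - 1013156/65) = 1/(2892824/65) = 65/2892824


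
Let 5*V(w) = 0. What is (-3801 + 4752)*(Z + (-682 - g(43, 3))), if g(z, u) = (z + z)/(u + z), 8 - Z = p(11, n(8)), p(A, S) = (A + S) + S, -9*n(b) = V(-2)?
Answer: -15023898/23 ≈ -6.5321e+5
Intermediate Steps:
V(w) = 0 (V(w) = (⅕)*0 = 0)
n(b) = 0 (n(b) = -⅑*0 = 0)
p(A, S) = A + 2*S
Z = -3 (Z = 8 - (11 + 2*0) = 8 - (11 + 0) = 8 - 1*11 = 8 - 11 = -3)
g(z, u) = 2*z/(u + z) (g(z, u) = (2*z)/(u + z) = 2*z/(u + z))
(-3801 + 4752)*(Z + (-682 - g(43, 3))) = (-3801 + 4752)*(-3 + (-682 - 2*43/(3 + 43))) = 951*(-3 + (-682 - 2*43/46)) = 951*(-3 + (-682 - 1*43/23)) = 951*(-3 + (-682 - 43/23)) = 951*(-3 - 15729/23) = 951*(-15798/23) = -15023898/23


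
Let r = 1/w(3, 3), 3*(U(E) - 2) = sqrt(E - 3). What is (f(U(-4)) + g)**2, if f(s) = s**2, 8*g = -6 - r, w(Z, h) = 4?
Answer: -537983/82944 + 703*I*sqrt(7)/108 ≈ -6.4861 + 17.222*I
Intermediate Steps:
U(E) = 2 + sqrt(-3 + E)/3 (U(E) = 2 + sqrt(E - 3)/3 = 2 + sqrt(-3 + E)/3)
r = 1/4 ≈ 0.25000
g = -25/32 (g = (-6 - 1*1/4)/8 = (-6 - 1/4)/8 = (1/8)*(-25/4) = -25/32 ≈ -0.78125)
(f(U(-4)) + g)**2 = ((2 + sqrt(-3 - 4)/3)**2 - 25/32)**2 = ((2 + sqrt(-7)/3)**2 - 25/32)**2 = ((2 + (I*sqrt(7))/3)**2 - 25/32)**2 = ((2 + I*sqrt(7)/3)**2 - 25/32)**2 = (-25/32 + (2 + I*sqrt(7)/3)**2)**2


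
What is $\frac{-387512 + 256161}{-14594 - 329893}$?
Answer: $\frac{11941}{31317} \approx 0.38129$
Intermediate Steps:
$\frac{-387512 + 256161}{-14594 - 329893} = - \frac{131351}{-344487} = \left(-131351\right) \left(- \frac{1}{344487}\right) = \frac{11941}{31317}$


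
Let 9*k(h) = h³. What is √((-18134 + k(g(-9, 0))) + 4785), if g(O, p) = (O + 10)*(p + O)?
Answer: I*√13430 ≈ 115.89*I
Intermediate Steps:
g(O, p) = (10 + O)*(O + p)
k(h) = h³/9
√((-18134 + k(g(-9, 0))) + 4785) = √((-18134 + ((-9)² + 10*(-9) + 10*0 - 9*0)³/9) + 4785) = √((-18134 + (81 - 90 + 0 + 0)³/9) + 4785) = √((-18134 + (⅑)*(-9)³) + 4785) = √((-18134 + (⅑)*(-729)) + 4785) = √((-18134 - 81) + 4785) = √(-18215 + 4785) = √(-13430) = I*√13430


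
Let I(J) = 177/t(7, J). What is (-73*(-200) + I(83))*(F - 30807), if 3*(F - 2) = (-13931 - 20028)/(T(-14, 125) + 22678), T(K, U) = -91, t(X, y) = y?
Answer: -2529894805102028/5624163 ≈ -4.4983e+8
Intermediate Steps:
I(J) = 177/J
F = 101563/67761 (F = 2 + ((-13931 - 20028)/(-91 + 22678))/3 = 2 + (-33959/22587)/3 = 2 + (-33959*1/22587)/3 = 2 + (1/3)*(-33959/22587) = 2 - 33959/67761 = 101563/67761 ≈ 1.4988)
(-73*(-200) + I(83))*(F - 30807) = (-73*(-200) + 177/83)*(101563/67761 - 30807) = (14600 + 177*(1/83))*(-2087411564/67761) = (14600 + 177/83)*(-2087411564/67761) = (1211977/83)*(-2087411564/67761) = -2529894805102028/5624163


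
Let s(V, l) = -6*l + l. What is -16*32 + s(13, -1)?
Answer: -507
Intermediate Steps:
s(V, l) = -5*l
-16*32 + s(13, -1) = -16*32 - 5*(-1) = -512 + 5 = -507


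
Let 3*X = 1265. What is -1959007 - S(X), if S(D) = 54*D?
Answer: -1981777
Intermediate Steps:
X = 1265/3 (X = (⅓)*1265 = 1265/3 ≈ 421.67)
-1959007 - S(X) = -1959007 - 54*1265/3 = -1959007 - 1*22770 = -1959007 - 22770 = -1981777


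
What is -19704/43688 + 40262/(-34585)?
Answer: -305053637/188868685 ≈ -1.6152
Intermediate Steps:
-19704/43688 + 40262/(-34585) = -19704*1/43688 + 40262*(-1/34585) = -2463/5461 - 40262/34585 = -305053637/188868685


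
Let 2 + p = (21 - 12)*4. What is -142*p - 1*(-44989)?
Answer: 40161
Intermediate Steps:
p = 34 (p = -2 + (21 - 12)*4 = -2 + 9*4 = -2 + 36 = 34)
-142*p - 1*(-44989) = -142*34 - 1*(-44989) = -4828 + 44989 = 40161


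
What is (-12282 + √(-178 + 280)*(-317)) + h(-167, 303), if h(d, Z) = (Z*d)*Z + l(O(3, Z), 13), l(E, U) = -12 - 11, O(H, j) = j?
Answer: -15344408 - 317*√102 ≈ -1.5348e+7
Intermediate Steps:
l(E, U) = -23
h(d, Z) = -23 + d*Z² (h(d, Z) = (Z*d)*Z - 23 = d*Z² - 23 = -23 + d*Z²)
(-12282 + √(-178 + 280)*(-317)) + h(-167, 303) = (-12282 + √(-178 + 280)*(-317)) + (-23 - 167*303²) = (-12282 + √102*(-317)) + (-23 - 167*91809) = (-12282 - 317*√102) + (-23 - 15332103) = (-12282 - 317*√102) - 15332126 = -15344408 - 317*√102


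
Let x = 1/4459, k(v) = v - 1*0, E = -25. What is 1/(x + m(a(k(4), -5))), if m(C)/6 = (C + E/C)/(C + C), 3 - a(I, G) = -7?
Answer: 17836/40135 ≈ 0.44440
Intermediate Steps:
k(v) = v (k(v) = v + 0 = v)
a(I, G) = 10 (a(I, G) = 3 - 1*(-7) = 3 + 7 = 10)
m(C) = 3*(C - 25/C)/C (m(C) = 6*((C - 25/C)/(C + C)) = 6*((C - 25/C)/((2*C))) = 6*((C - 25/C)*(1/(2*C))) = 6*((C - 25/C)/(2*C)) = 3*(C - 25/C)/C)
x = 1/4459 ≈ 0.00022427
1/(x + m(a(k(4), -5))) = 1/(1/4459 + (3 - 75/10**2)) = 1/(1/4459 + (3 - 75*1/100)) = 1/(1/4459 + (3 - 3/4)) = 1/(1/4459 + 9/4) = 1/(40135/17836) = 17836/40135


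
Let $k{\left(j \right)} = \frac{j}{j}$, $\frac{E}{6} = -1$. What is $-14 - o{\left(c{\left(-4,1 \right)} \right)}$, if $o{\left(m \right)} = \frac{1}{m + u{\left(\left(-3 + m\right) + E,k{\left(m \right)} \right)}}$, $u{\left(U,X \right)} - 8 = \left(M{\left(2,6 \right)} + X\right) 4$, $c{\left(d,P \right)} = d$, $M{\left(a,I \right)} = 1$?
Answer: $- \frac{169}{12} \approx -14.083$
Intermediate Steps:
$E = -6$ ($E = 6 \left(-1\right) = -6$)
$k{\left(j \right)} = 1$
$u{\left(U,X \right)} = 12 + 4 X$ ($u{\left(U,X \right)} = 8 + \left(1 + X\right) 4 = 8 + \left(4 + 4 X\right) = 12 + 4 X$)
$o{\left(m \right)} = \frac{1}{16 + m}$ ($o{\left(m \right)} = \frac{1}{m + \left(12 + 4 \cdot 1\right)} = \frac{1}{m + \left(12 + 4\right)} = \frac{1}{m + 16} = \frac{1}{16 + m}$)
$-14 - o{\left(c{\left(-4,1 \right)} \right)} = -14 - \frac{1}{16 - 4} = -14 - \frac{1}{12} = - \frac{169}{12}$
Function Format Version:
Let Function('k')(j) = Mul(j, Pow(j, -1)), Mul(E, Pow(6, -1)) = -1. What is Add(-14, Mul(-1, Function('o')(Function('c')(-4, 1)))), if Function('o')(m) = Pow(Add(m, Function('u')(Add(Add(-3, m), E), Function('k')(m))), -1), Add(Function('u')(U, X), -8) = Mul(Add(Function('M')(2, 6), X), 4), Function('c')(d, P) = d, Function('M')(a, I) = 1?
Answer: Rational(-169, 12) ≈ -14.083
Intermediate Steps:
E = -6 (E = Mul(6, -1) = -6)
Function('k')(j) = 1
Function('u')(U, X) = Add(12, Mul(4, X)) (Function('u')(U, X) = Add(8, Mul(Add(1, X), 4)) = Add(8, Add(4, Mul(4, X))) = Add(12, Mul(4, X)))
Function('o')(m) = Pow(Add(16, m), -1) (Function('o')(m) = Pow(Add(m, Add(12, Mul(4, 1))), -1) = Pow(Add(m, Add(12, 4)), -1) = Pow(Add(m, 16), -1) = Pow(Add(16, m), -1))
Add(-14, Mul(-1, Function('o')(Function('c')(-4, 1)))) = Add(-14, Mul(-1, Pow(Add(16, -4), -1))) = Add(-14, Mul(-1, Pow(12, -1))) = Add(-14, Mul(-1, Rational(1, 12))) = Add(-14, Rational(-1, 12)) = Rational(-169, 12)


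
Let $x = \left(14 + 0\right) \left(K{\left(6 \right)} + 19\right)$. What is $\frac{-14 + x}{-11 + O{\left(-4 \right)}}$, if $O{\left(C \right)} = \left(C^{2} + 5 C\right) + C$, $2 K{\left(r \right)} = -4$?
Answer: $- \frac{224}{19} \approx -11.789$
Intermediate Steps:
$K{\left(r \right)} = -2$ ($K{\left(r \right)} = \frac{1}{2} \left(-4\right) = -2$)
$x = 238$ ($x = \left(14 + 0\right) \left(-2 + 19\right) = 14 \cdot 17 = 238$)
$O{\left(C \right)} = C^{2} + 6 C$
$\frac{-14 + x}{-11 + O{\left(-4 \right)}} = \frac{-14 + 238}{-11 - 4 \left(6 - 4\right)} = \frac{1}{-11 - 8} \cdot 224 = \frac{1}{-19} \cdot 224 = \left(- \frac{1}{19}\right) 224 = - \frac{224}{19}$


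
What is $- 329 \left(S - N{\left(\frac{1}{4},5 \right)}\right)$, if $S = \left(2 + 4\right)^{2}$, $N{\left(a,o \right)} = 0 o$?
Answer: $-11844$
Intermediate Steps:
$N{\left(a,o \right)} = 0$
$S = 36$ ($S = 6^{2} = 36$)
$- 329 \left(S - N{\left(\frac{1}{4},5 \right)}\right) = - 329 \left(36 - 0\right) = - 329 \left(36 + 0\right) = \left(-329\right) 36 = -11844$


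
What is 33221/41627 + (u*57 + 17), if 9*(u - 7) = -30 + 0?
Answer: 9440923/41627 ≈ 226.80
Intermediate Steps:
u = 11/3 (u = 7 + (-30 + 0)/9 = 7 + (⅑)*(-30) = 7 - 10/3 = 11/3 ≈ 3.6667)
33221/41627 + (u*57 + 17) = 33221/41627 + ((11/3)*57 + 17) = 33221*(1/41627) + (209 + 17) = 33221/41627 + 226 = 9440923/41627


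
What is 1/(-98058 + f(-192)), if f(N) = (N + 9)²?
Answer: -1/64569 ≈ -1.5487e-5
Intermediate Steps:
f(N) = (9 + N)²
1/(-98058 + f(-192)) = 1/(-98058 + (9 - 192)²) = 1/(-98058 + (-183)²) = 1/(-98058 + 33489) = 1/(-64569) = -1/64569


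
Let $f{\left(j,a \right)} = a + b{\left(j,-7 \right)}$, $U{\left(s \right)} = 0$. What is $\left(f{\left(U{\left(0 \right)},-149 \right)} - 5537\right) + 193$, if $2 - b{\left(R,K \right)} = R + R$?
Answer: $-5491$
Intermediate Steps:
$b{\left(R,K \right)} = 2 - 2 R$ ($b{\left(R,K \right)} = 2 - \left(R + R\right) = 2 - 2 R$)
$f{\left(j,a \right)} = 2 + a - 2 j$ ($f{\left(j,a \right)} = a - \left(-2 + 2 j\right) = 2 + a - 2 j$)
$\left(f{\left(U{\left(0 \right)},-149 \right)} - 5537\right) + 193 = \left(\left(2 - 149 - 0\right) - 5537\right) + 193 = \left(\left(2 - 149 + 0\right) - 5537\right) + 193 = \left(-147 - 5537\right) + 193 = -5684 + 193 = -5491$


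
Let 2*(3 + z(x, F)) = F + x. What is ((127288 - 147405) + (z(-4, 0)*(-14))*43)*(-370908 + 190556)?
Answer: 3085281664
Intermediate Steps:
z(x, F) = -3 + F/2 + x/2 (z(x, F) = -3 + (F + x)/2 = -3 + (F/2 + x/2) = -3 + F/2 + x/2)
((127288 - 147405) + (z(-4, 0)*(-14))*43)*(-370908 + 190556) = ((127288 - 147405) + ((-3 + (½)*0 + (½)*(-4))*(-14))*43)*(-370908 + 190556) = (-20117 + ((-3 + 0 - 2)*(-14))*43)*(-180352) = (-20117 - 5*(-14)*43)*(-180352) = (-20117 + 70*43)*(-180352) = (-20117 + 3010)*(-180352) = -17107*(-180352) = 3085281664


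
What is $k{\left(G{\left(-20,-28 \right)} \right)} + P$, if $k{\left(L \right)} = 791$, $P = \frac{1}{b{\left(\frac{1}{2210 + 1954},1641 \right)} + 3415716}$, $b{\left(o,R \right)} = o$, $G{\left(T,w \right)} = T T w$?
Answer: $\frac{11250425771339}{14223041425} \approx 791.0$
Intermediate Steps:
$G{\left(T,w \right)} = w T^{2}$ ($G{\left(T,w \right)} = T^{2} w = w T^{2}$)
$P = \frac{4164}{14223041425}$ ($P = \frac{1}{\frac{1}{2210 + 1954} + 3415716} = \frac{1}{\frac{1}{4164} + 3415716} = \frac{1}{\frac{14223041425}{4164}} = \frac{4164}{14223041425} \approx 2.9276 \cdot 10^{-7}$)
$k{\left(G{\left(-20,-28 \right)} \right)} + P = 791 + \frac{4164}{14223041425} = \frac{11250425771339}{14223041425}$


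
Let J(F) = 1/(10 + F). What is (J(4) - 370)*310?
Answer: -802745/7 ≈ -1.1468e+5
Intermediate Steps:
(J(4) - 370)*310 = (1/(10 + 4) - 370)*310 = (1/14 - 370)*310 = -5179/14*310 = -802745/7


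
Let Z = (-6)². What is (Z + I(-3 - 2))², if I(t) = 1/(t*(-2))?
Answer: 130321/100 ≈ 1303.2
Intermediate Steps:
Z = 36
I(t) = -1/(2*t) (I(t) = 1/(-2*t) = -1/(2*t))
(Z + I(-3 - 2))² = (36 - 1/(2*(-3 - 2)))² = (36 - ½/(-5))² = (36 - ½*(-⅕))² = (36 + ⅒)² = (361/10)² = 130321/100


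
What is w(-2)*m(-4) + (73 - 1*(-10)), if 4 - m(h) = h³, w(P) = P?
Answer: -53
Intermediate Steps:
m(h) = 4 - h³
w(-2)*m(-4) + (73 - 1*(-10)) = -2*(4 - 1*(-4)³) + (73 - 1*(-10)) = -2*(4 - 1*(-64)) + (73 + 10) = -2*(4 + 64) + 83 = -2*68 + 83 = -136 + 83 = -53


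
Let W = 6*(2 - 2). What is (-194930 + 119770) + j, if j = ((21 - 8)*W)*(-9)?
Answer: -75160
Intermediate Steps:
W = 0 (W = 6*0 = 0)
j = 0 (j = ((21 - 8)*0)*(-9) = (13*0)*(-9) = 0*(-9) = 0)
(-194930 + 119770) + j = (-194930 + 119770) + 0 = -75160 + 0 = -75160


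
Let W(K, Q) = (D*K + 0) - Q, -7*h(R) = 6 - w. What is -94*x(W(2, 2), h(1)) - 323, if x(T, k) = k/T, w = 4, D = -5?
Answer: -6830/21 ≈ -325.24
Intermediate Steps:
h(R) = -2/7 (h(R) = -(6 - 1*4)/7 = -(6 - 4)/7 = -1/7*2 = -2/7)
W(K, Q) = -Q - 5*K (W(K, Q) = (-5*K + 0) - Q = -5*K - Q = -Q - 5*K)
-94*x(W(2, 2), h(1)) - 323 = -(-188)/(7*(-1*2 - 5*2)) - 323 = -(-188)/(7*(-2 - 10)) - 323 = -(-188)/(7*(-12)) - 323 = -(-188)*(-1)/(7*12) - 323 = -94*1/42 - 323 = -47/21 - 323 = -6830/21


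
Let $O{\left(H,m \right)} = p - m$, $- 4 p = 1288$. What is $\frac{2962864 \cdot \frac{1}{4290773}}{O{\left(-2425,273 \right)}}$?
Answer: $- \frac{2962864}{2553009935} \approx -0.0011605$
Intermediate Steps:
$p = -322$ ($p = \left(- \frac{1}{4}\right) 1288 = -322$)
$O{\left(H,m \right)} = -322 - m$
$\frac{2962864 \cdot \frac{1}{4290773}}{O{\left(-2425,273 \right)}} = \frac{2962864 \cdot \frac{1}{4290773}}{-322 - 273} = \frac{2962864}{4290773 \left(-595\right)} = \frac{2962864}{4290773} \left(- \frac{1}{595}\right) = - \frac{2962864}{2553009935}$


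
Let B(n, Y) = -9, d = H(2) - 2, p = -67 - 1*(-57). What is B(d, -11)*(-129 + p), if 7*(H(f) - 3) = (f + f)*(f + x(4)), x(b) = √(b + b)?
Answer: 1251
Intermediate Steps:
x(b) = √2*√b (x(b) = √(2*b) = √2*√b)
p = -10 (p = -67 + 57 = -10)
H(f) = 3 + 2*f*(f + 2*√2)/7 (H(f) = 3 + ((f + f)*(f + √2*√4))/7 = 3 + ((2*f)*(f + √2*2))/7 = 3 + ((2*f)*(f + 2*√2))/7 = 3 + (2*f*(f + 2*√2))/7 = 3 + 2*f*(f + 2*√2)/7)
d = 15/7 + 8*√2/7 (d = (3 + (2/7)*2² + (4/7)*2*√2) - 2 = (3 + (2/7)*4 + 8*√2/7) - 2 = (3 + 8/7 + 8*√2/7) - 2 = (29/7 + 8*√2/7) - 2 = 15/7 + 8*√2/7 ≈ 3.7591)
B(d, -11)*(-129 + p) = -9*(-129 - 10) = -9*(-139) = 1251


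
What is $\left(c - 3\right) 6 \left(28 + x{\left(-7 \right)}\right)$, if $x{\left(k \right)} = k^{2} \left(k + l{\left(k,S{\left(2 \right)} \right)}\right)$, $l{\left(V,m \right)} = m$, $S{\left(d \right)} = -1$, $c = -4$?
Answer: $15288$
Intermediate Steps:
$x{\left(k \right)} = k^{2} \left(-1 + k\right)$ ($x{\left(k \right)} = k^{2} \left(k - 1\right) = k^{2} \left(-1 + k\right)$)
$\left(c - 3\right) 6 \left(28 + x{\left(-7 \right)}\right) = \left(-4 - 3\right) 6 \left(28 + \left(-7\right)^{2} \left(-1 - 7\right)\right) = \left(-7\right) 6 \left(28 + 49 \left(-8\right)\right) = - 42 \left(28 - 392\right) = \left(-42\right) \left(-364\right) = 15288$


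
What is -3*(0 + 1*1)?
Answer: -3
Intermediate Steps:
-3*(0 + 1*1) = -3*(0 + 1) = -3*1 = -3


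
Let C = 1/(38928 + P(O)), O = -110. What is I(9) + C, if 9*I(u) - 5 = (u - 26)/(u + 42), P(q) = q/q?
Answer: 545033/1051083 ≈ 0.51854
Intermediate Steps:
P(q) = 1
I(u) = 5/9 + (-26 + u)/(9*(42 + u)) (I(u) = 5/9 + ((u - 26)/(u + 42))/9 = 5/9 + ((-26 + u)/(42 + u))/9 = 5/9 + (-26 + u)/(9*(42 + u)))
C = 1/38929 (C = 1/(38928 + 1) = 1/38929 ≈ 2.5688e-5)
I(9) + C = 2*(92 + 3*9)/(9*(42 + 9)) + 1/38929 = (2/9)*(92 + 27)/51 + 1/38929 = (2/9)*(1/51)*119 + 1/38929 = 14/27 + 1/38929 = 545033/1051083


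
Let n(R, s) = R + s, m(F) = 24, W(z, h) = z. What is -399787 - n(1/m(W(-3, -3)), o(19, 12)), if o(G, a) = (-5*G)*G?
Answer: -9551569/24 ≈ -3.9798e+5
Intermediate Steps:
o(G, a) = -5*G²
-399787 - n(1/m(W(-3, -3)), o(19, 12)) = -399787 - (1/24 - 5*19²) = -399787 - (1/24 - 5*361) = -399787 - (1/24 - 1805) = -399787 - 1*(-43319/24) = -399787 + 43319/24 = -9551569/24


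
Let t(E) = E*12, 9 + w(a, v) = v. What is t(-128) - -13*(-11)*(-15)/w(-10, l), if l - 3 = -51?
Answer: -29899/19 ≈ -1573.6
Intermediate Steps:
l = -48 (l = 3 - 51 = -48)
w(a, v) = -9 + v
t(E) = 12*E
t(-128) - -13*(-11)*(-15)/w(-10, l) = 12*(-128) - -13*(-11)*(-15)/(-9 - 48) = -1536 - 143*(-15)/(-57) = -1536 - (-2145)*(-1)/57 = -1536 - 1*715/19 = -1536 - 715/19 = -29899/19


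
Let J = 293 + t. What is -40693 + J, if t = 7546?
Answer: -32854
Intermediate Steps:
J = 7839 (J = 293 + 7546 = 7839)
-40693 + J = -40693 + 7839 = -32854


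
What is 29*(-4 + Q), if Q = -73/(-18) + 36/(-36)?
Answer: -493/18 ≈ -27.389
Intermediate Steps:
Q = 55/18 (Q = -73*(-1/18) + 36*(-1/36) = 73/18 - 1 = 55/18 ≈ 3.0556)
29*(-4 + Q) = 29*(-4 + 55/18) = 29*(-17/18) = -493/18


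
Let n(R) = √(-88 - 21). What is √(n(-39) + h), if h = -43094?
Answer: √(-43094 + I*√109) ≈ 0.025 + 207.59*I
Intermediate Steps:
n(R) = I*√109 (n(R) = √(-109) = I*√109)
√(n(-39) + h) = √(I*√109 - 43094) = √(-43094 + I*√109)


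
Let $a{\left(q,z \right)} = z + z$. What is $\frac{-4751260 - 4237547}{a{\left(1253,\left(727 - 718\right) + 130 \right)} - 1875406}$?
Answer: $\frac{8988807}{1875128} \approx 4.7937$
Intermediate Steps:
$a{\left(q,z \right)} = 2 z$
$\frac{-4751260 - 4237547}{a{\left(1253,\left(727 - 718\right) + 130 \right)} - 1875406} = \frac{-4751260 - 4237547}{2 \left(\left(727 - 718\right) + 130\right) - 1875406} = - \frac{8988807}{2 \left(9 + 130\right) - 1875406} = - \frac{8988807}{2 \cdot 139 - 1875406} = - \frac{8988807}{278 - 1875406} = - \frac{8988807}{-1875128} = \left(-8988807\right) \left(- \frac{1}{1875128}\right) = \frac{8988807}{1875128}$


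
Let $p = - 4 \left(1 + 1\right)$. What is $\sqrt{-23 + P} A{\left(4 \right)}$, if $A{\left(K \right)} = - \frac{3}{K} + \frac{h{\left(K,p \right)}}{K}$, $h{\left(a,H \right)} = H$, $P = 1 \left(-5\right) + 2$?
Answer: $- \frac{11 i \sqrt{26}}{4} \approx - 14.022 i$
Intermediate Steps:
$p = -8$ ($p = \left(-4\right) 2 = -8$)
$P = -3$ ($P = -5 + 2 = -3$)
$A{\left(K \right)} = - \frac{11}{K}$ ($A{\left(K \right)} = - \frac{3}{K} - \frac{8}{K} = - \frac{11}{K}$)
$\sqrt{-23 + P} A{\left(4 \right)} = \sqrt{-23 - 3} \left(- \frac{11}{4}\right) = \sqrt{-26} \left(\left(-11\right) \frac{1}{4}\right) = i \sqrt{26} \left(- \frac{11}{4}\right) = - \frac{11 i \sqrt{26}}{4}$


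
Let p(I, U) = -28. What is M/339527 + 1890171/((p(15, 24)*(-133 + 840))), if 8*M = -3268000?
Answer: -649850755117/6721276492 ≈ -96.686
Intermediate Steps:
M = -408500 (M = (1/8)*(-3268000) = -408500)
M/339527 + 1890171/((p(15, 24)*(-133 + 840))) = -408500/339527 + 1890171/((-28*(-133 + 840))) = -408500*1/339527 + 1890171/((-28*707)) = -408500/339527 + 1890171/(-19796) = -408500/339527 + 1890171*(-1/19796) = -408500/339527 - 1890171/19796 = -649850755117/6721276492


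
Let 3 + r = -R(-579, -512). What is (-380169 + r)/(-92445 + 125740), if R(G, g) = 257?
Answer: -380429/33295 ≈ -11.426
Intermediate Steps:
r = -260 (r = -3 - 1*257 = -3 - 257 = -260)
(-380169 + r)/(-92445 + 125740) = (-380169 - 260)/(-92445 + 125740) = -380429/33295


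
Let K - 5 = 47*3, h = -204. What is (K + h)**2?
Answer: 3364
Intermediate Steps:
K = 146 (K = 5 + 47*3 = 5 + 141 = 146)
(K + h)**2 = (146 - 204)**2 = (-58)**2 = 3364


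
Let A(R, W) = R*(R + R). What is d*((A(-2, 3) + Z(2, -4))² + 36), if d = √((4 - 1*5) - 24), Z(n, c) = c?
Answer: 260*I ≈ 260.0*I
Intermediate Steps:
A(R, W) = 2*R² (A(R, W) = R*(2*R) = 2*R²)
d = 5*I (d = √((4 - 5) - 24) = √(-1 - 24) = √(-25) = 5*I ≈ 5.0*I)
d*((A(-2, 3) + Z(2, -4))² + 36) = (5*I)*((2*(-2)² - 4)² + 36) = (5*I)*((2*4 - 4)² + 36) = (5*I)*((8 - 4)² + 36) = (5*I)*(4² + 36) = (5*I)*(16 + 36) = (5*I)*52 = 260*I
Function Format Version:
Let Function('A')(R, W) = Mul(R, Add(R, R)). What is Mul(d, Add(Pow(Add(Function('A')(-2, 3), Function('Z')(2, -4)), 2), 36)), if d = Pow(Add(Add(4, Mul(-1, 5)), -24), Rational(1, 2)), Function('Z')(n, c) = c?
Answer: Mul(260, I) ≈ Mul(260.00, I)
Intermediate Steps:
Function('A')(R, W) = Mul(2, Pow(R, 2)) (Function('A')(R, W) = Mul(R, Mul(2, R)) = Mul(2, Pow(R, 2)))
d = Mul(5, I) (d = Pow(Add(Add(4, -5), -24), Rational(1, 2)) = Pow(Add(-1, -24), Rational(1, 2)) = Pow(-25, Rational(1, 2)) = Mul(5, I) ≈ Mul(5.0000, I))
Mul(d, Add(Pow(Add(Function('A')(-2, 3), Function('Z')(2, -4)), 2), 36)) = Mul(Mul(5, I), Add(Pow(Add(Mul(2, Pow(-2, 2)), -4), 2), 36)) = Mul(Mul(5, I), Add(Pow(Add(Mul(2, 4), -4), 2), 36)) = Mul(Mul(5, I), Add(Pow(Add(8, -4), 2), 36)) = Mul(Mul(5, I), Add(Pow(4, 2), 36)) = Mul(Mul(5, I), Add(16, 36)) = Mul(Mul(5, I), 52) = Mul(260, I)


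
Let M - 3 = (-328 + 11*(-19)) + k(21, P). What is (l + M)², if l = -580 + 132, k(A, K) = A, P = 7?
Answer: 923521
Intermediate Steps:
M = -513 (M = 3 + ((-328 + 11*(-19)) + 21) = 3 + ((-328 - 209) + 21) = 3 + (-537 + 21) = 3 - 516 = -513)
l = -448
(l + M)² = (-448 - 513)² = (-961)² = 923521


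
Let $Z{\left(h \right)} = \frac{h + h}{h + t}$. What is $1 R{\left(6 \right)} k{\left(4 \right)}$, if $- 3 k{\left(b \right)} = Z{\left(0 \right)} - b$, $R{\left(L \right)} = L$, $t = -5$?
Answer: $8$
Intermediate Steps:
$Z{\left(h \right)} = \frac{2 h}{-5 + h}$ ($Z{\left(h \right)} = \frac{h + h}{h - 5} = \frac{2 h}{-5 + h}$)
$k{\left(b \right)} = \frac{b}{3}$ ($k{\left(b \right)} = - \frac{2 \cdot 0 \frac{1}{-5 + 0} - b}{3} = - \frac{2 \cdot 0 \frac{1}{-5} - b}{3} = - \frac{2 \cdot 0 \left(- \frac{1}{5}\right) - b}{3} = - \frac{0 - b}{3} = - \frac{\left(-1\right) b}{3} = \frac{b}{3}$)
$1 R{\left(6 \right)} k{\left(4 \right)} = 1 \cdot 6 \cdot \frac{1}{3} \cdot 4 = 6 \cdot \frac{4}{3} = 8$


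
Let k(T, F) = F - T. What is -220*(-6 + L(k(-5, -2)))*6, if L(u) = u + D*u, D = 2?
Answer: -3960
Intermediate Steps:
L(u) = 3*u (L(u) = u + 2*u = 3*u)
-220*(-6 + L(k(-5, -2)))*6 = -220*(-6 + 3*(-2 - 1*(-5)))*6 = -220*(-6 + 3*(-2 + 5))*6 = -220*(-6 + 3*3)*6 = -220*(-6 + 9)*6 = -660*6 = -220*18 = -3960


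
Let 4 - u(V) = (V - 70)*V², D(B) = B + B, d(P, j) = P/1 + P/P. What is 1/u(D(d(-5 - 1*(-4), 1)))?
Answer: ¼ ≈ 0.25000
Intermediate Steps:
d(P, j) = 1 + P (d(P, j) = P*1 + 1 = P + 1 = 1 + P)
D(B) = 2*B
u(V) = 4 - V²*(-70 + V) (u(V) = 4 - (V - 70)*V² = 4 - (-70 + V)*V² = 4 - V²*(-70 + V))
1/u(D(d(-5 - 1*(-4), 1))) = 1/(4 - (2*(1 + (-5 - 1*(-4))))³ + 70*(2*(1 + (-5 - 1*(-4))))²) = 1/(4 - (2*(1 + (-5 + 4)))³ + 70*(2*(1 + (-5 + 4)))²) = 1/(4 - (2*(1 - 1))³ + 70*(2*(1 - 1))²) = 1/(4 - (2*0)³ + 70*(2*0)²) = 1/(4 - 1*0³ + 70*0²) = 1/(4 - 1*0 + 70*0) = 1/(4 + 0 + 0) = 1/4 = ¼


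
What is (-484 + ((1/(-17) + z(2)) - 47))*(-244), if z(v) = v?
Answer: 2194536/17 ≈ 1.2909e+5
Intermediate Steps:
(-484 + ((1/(-17) + z(2)) - 47))*(-244) = (-484 + ((1/(-17) + 2) - 47))*(-244) = (-484 + ((-1/17 + 2) - 47))*(-244) = (-484 + (33/17 - 47))*(-244) = (-484 - 766/17)*(-244) = -8994/17*(-244) = 2194536/17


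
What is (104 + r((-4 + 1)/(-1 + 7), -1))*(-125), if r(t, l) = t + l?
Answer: -25625/2 ≈ -12813.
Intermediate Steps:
r(t, l) = l + t
(104 + r((-4 + 1)/(-1 + 7), -1))*(-125) = (104 + (-1 + (-4 + 1)/(-1 + 7)))*(-125) = (104 + (-1 - 3/6))*(-125) = (104 + (-1 - 3*1/6))*(-125) = (104 + (-1 - 1/2))*(-125) = (104 - 3/2)*(-125) = (205/2)*(-125) = -25625/2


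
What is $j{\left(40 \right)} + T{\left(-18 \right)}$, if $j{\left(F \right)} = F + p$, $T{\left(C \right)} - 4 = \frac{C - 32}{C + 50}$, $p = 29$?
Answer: $\frac{1143}{16} \approx 71.438$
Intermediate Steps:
$T{\left(C \right)} = 4 + \frac{-32 + C}{50 + C}$ ($T{\left(C \right)} = 4 + \frac{C - 32}{C + 50} = 4 + \frac{-32 + C}{50 + C}$)
$j{\left(F \right)} = 29 + F$ ($j{\left(F \right)} = F + 29 = 29 + F$)
$j{\left(40 \right)} + T{\left(-18 \right)} = \left(29 + 40\right) + \frac{168 + 5 \left(-18\right)}{50 - 18} = 69 + \frac{168 - 90}{32} = 69 + \frac{1}{32} \cdot 78 = 69 + \frac{39}{16} = \frac{1143}{16}$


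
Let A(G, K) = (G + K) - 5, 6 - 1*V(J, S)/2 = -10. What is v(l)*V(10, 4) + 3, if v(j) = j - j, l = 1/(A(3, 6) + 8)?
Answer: 3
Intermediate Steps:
V(J, S) = 32 (V(J, S) = 12 - 2*(-10) = 12 + 20 = 32)
A(G, K) = -5 + G + K
l = 1/12 (l = 1/((-5 + 3 + 6) + 8) = 1/(4 + 8) = 1/12 ≈ 0.083333)
v(j) = 0
v(l)*V(10, 4) + 3 = 0*32 + 3 = 0 + 3 = 3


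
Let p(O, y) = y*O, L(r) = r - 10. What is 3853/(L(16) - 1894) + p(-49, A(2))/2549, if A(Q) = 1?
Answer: -9913809/4812512 ≈ -2.0600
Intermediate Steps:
L(r) = -10 + r
p(O, y) = O*y
3853/(L(16) - 1894) + p(-49, A(2))/2549 = 3853/((-10 + 16) - 1894) - 49*1/2549 = 3853/(6 - 1894) - 49*1/2549 = 3853/(-1888) - 49/2549 = 3853*(-1/1888) - 49/2549 = -3853/1888 - 49/2549 = -9913809/4812512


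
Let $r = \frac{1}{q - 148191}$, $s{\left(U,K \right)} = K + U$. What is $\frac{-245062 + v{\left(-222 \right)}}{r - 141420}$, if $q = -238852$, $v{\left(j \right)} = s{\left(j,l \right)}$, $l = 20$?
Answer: $\frac{94927714352}{54735621061} \approx 1.7343$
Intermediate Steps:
$v{\left(j \right)} = 20 + j$
$r = - \frac{1}{387043}$ ($r = \frac{1}{-238852 - 148191} = \frac{1}{-387043} = - \frac{1}{387043} \approx -2.5837 \cdot 10^{-6}$)
$\frac{-245062 + v{\left(-222 \right)}}{r - 141420} = \frac{-245062 + \left(20 - 222\right)}{- \frac{1}{387043} - 141420} = \frac{-245062 - 202}{- \frac{54735621061}{387043}} = \left(-245264\right) \left(- \frac{387043}{54735621061}\right) = \frac{94927714352}{54735621061}$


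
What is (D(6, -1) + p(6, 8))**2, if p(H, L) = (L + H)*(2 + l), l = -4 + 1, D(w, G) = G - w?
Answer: 441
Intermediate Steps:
l = -3
p(H, L) = -H - L (p(H, L) = (L + H)*(2 - 3) = (H + L)*(-1) = -H - L)
(D(6, -1) + p(6, 8))**2 = ((-1 - 1*6) + (-1*6 - 1*8))**2 = ((-1 - 6) + (-6 - 8))**2 = (-7 - 14)**2 = (-21)**2 = 441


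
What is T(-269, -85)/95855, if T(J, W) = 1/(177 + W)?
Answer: 1/8818660 ≈ 1.1340e-7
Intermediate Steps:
T(-269, -85)/95855 = 1/((177 - 85)*95855) = (1/95855)/92 = (1/92)*(1/95855) = 1/8818660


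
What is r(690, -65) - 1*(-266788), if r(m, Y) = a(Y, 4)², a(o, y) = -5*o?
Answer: 372413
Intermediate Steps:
r(m, Y) = 25*Y² (r(m, Y) = (-5*Y)² = 25*Y²)
r(690, -65) - 1*(-266788) = 25*(-65)² - 1*(-266788) = 25*4225 + 266788 = 105625 + 266788 = 372413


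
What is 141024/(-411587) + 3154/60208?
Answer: -50652307/174512888 ≈ -0.29025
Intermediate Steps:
141024/(-411587) + 3154/60208 = 141024*(-1/411587) + 3154*(1/60208) = -141024/411587 + 1577/30104 = -50652307/174512888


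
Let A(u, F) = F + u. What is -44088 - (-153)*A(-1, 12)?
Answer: -42405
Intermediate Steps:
-44088 - (-153)*A(-1, 12) = -44088 - (-153)*(12 - 1) = -44088 - (-153)*11 = -44088 - 1*(-1683) = -44088 + 1683 = -42405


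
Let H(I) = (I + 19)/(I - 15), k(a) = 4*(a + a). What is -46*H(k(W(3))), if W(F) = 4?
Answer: -138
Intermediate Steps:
k(a) = 8*a (k(a) = 4*(2*a) = 8*a)
H(I) = (19 + I)/(-15 + I)
-46*H(k(W(3))) = -46*(19 + 8*4)/(-15 + 8*4) = -46*(19 + 32)/(-15 + 32) = -46*51/17 = -46*3 = -138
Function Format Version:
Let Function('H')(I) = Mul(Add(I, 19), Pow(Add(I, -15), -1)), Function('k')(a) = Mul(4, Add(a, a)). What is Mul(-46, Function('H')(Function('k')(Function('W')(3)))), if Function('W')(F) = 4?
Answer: -138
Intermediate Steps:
Function('k')(a) = Mul(8, a) (Function('k')(a) = Mul(4, Mul(2, a)) = Mul(8, a))
Function('H')(I) = Mul(Pow(Add(-15, I), -1), Add(19, I)) (Function('H')(I) = Mul(Add(19, I), Pow(Add(-15, I), -1)) = Mul(Pow(Add(-15, I), -1), Add(19, I)))
Mul(-46, Function('H')(Function('k')(Function('W')(3)))) = Mul(-46, Mul(Pow(Add(-15, Mul(8, 4)), -1), Add(19, Mul(8, 4)))) = Mul(-46, Mul(Pow(Add(-15, 32), -1), Add(19, 32))) = Mul(-46, Mul(Pow(17, -1), 51)) = Mul(-46, Mul(Rational(1, 17), 51)) = Mul(-46, 3) = -138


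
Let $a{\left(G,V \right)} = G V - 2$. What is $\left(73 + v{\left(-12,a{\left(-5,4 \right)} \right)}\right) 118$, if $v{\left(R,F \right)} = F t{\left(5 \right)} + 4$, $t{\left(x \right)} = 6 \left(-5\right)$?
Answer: $86966$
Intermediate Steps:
$t{\left(x \right)} = -30$
$a{\left(G,V \right)} = -2 + G V$
$v{\left(R,F \right)} = 4 - 30 F$ ($v{\left(R,F \right)} = F \left(-30\right) + 4 = - 30 F + 4 = 4 - 30 F$)
$\left(73 + v{\left(-12,a{\left(-5,4 \right)} \right)}\right) 118 = \left(73 - \left(-4 + 30 \left(-2 - 20\right)\right)\right) 118 = \left(73 + \left(4 - -660\right)\right) 118 = \left(73 + \left(4 + 660\right)\right) 118 = \left(73 + 664\right) 118 = 737 \cdot 118 = 86966$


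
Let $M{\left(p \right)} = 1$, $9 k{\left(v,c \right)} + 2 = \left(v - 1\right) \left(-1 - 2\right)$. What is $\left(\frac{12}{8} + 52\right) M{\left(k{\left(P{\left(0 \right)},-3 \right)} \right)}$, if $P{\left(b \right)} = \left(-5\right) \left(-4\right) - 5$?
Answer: $\frac{107}{2} \approx 53.5$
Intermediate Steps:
$P{\left(b \right)} = 15$ ($P{\left(b \right)} = 20 - 5 = 15$)
$k{\left(v,c \right)} = \frac{1}{9} - \frac{v}{3}$ ($k{\left(v,c \right)} = - \frac{2}{9} + \frac{\left(v - 1\right) \left(-1 - 2\right)}{9} = - \frac{2}{9} + \frac{\left(-1 + v\right) \left(-3\right)}{9} = - \frac{2}{9} + \frac{3 - 3 v}{9} = - \frac{2}{9} - \left(- \frac{1}{3} + \frac{v}{3}\right) = \frac{1}{9} - \frac{v}{3}$)
$\left(\frac{12}{8} + 52\right) M{\left(k{\left(P{\left(0 \right)},-3 \right)} \right)} = \left(\frac{12}{8} + 52\right) 1 = \left(12 \cdot \frac{1}{8} + 52\right) 1 = \left(\frac{3}{2} + 52\right) 1 = \frac{107}{2} \cdot 1 = \frac{107}{2}$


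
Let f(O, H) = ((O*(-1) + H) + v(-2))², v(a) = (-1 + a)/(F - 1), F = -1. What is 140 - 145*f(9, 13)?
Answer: -16985/4 ≈ -4246.3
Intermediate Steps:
v(a) = ½ - a/2 (v(a) = (-1 + a)/(-1 - 1) = (-1 + a)/(-2) = (-1 + a)*(-½) = ½ - a/2)
f(O, H) = (3/2 + H - O)² (f(O, H) = ((O*(-1) + H) + (½ - ½*(-2)))² = ((-O + H) + (½ + 1))² = ((H - O) + 3/2)² = (3/2 + H - O)²)
140 - 145*f(9, 13) = 140 - 145*(3 - 2*9 + 2*13)²/4 = 140 - 145*(3 - 18 + 26)²/4 = 140 - 145*11²/4 = 140 - 145*121/4 = 140 - 17545/4 = -16985/4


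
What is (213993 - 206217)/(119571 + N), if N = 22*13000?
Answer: 7776/405571 ≈ 0.019173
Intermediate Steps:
N = 286000
(213993 - 206217)/(119571 + N) = (213993 - 206217)/(119571 + 286000) = 7776/405571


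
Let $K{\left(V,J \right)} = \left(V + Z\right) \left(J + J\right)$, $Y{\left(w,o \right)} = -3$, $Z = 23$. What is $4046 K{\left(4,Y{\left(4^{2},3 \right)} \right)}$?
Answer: $-655452$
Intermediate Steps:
$K{\left(V,J \right)} = 2 J \left(23 + V\right)$ ($K{\left(V,J \right)} = \left(V + 23\right) \left(J + J\right) = \left(23 + V\right) 2 J = 2 J \left(23 + V\right)$)
$4046 K{\left(4,Y{\left(4^{2},3 \right)} \right)} = 4046 \cdot 2 \left(-3\right) \left(23 + 4\right) = 4046 \cdot 2 \left(-3\right) 27 = 4046 \left(-162\right) = -655452$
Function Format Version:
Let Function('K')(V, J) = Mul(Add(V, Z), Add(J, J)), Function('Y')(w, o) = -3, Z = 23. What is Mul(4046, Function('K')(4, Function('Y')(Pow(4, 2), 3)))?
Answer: -655452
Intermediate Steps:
Function('K')(V, J) = Mul(2, J, Add(23, V)) (Function('K')(V, J) = Mul(Add(V, 23), Add(J, J)) = Mul(Add(23, V), Mul(2, J)) = Mul(2, J, Add(23, V)))
Mul(4046, Function('K')(4, Function('Y')(Pow(4, 2), 3))) = Mul(4046, Mul(2, -3, Add(23, 4))) = Mul(4046, Mul(2, -3, 27)) = Mul(4046, -162) = -655452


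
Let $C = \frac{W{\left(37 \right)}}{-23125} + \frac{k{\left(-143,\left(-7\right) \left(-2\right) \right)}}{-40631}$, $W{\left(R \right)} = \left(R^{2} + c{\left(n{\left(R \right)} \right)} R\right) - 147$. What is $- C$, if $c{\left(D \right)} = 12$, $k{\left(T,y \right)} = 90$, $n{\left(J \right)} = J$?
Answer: $\frac{69772496}{939591875} \approx 0.074258$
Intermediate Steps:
$W{\left(R \right)} = -147 + R^{2} + 12 R$ ($W{\left(R \right)} = \left(R^{2} + 12 R\right) - 147 = -147 + R^{2} + 12 R$)
$C = - \frac{69772496}{939591875}$ ($C = \frac{-147 + 37^{2} + 12 \cdot 37}{-23125} + \frac{90}{-40631} = \left(-147 + 1369 + 444\right) \left(- \frac{1}{23125}\right) + 90 \left(- \frac{1}{40631}\right) = 1666 \left(- \frac{1}{23125}\right) - \frac{90}{40631} = - \frac{1666}{23125} - \frac{90}{40631} = - \frac{69772496}{939591875} \approx -0.074258$)
$- C = \left(-1\right) \left(- \frac{69772496}{939591875}\right) = \frac{69772496}{939591875}$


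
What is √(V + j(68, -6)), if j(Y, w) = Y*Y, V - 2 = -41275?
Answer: I*√36649 ≈ 191.44*I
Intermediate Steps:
V = -41273 (V = 2 - 41275 = -41273)
j(Y, w) = Y²
√(V + j(68, -6)) = √(-41273 + 68²) = √(-41273 + 4624) = √(-36649) = I*√36649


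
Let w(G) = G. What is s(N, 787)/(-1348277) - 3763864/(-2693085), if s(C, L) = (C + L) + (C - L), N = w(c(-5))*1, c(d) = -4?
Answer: 5074752807008/3631024564545 ≈ 1.3976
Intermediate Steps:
N = -4 (N = -4*1 = -4)
s(C, L) = 2*C
s(N, 787)/(-1348277) - 3763864/(-2693085) = (2*(-4))/(-1348277) - 3763864/(-2693085) = -8*(-1/1348277) - 3763864*(-1/2693085) = 8/1348277 + 3763864/2693085 = 5074752807008/3631024564545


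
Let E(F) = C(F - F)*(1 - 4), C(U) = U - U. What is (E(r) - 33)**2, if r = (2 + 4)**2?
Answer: 1089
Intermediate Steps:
C(U) = 0
r = 36 (r = 6**2 = 36)
E(F) = 0 (E(F) = 0*(1 - 4) = 0*(-3) = 0)
(E(r) - 33)**2 = (0 - 33)**2 = (-33)**2 = 1089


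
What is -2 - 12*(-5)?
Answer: 58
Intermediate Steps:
-2 - 12*(-5) = -2 + 60 = 58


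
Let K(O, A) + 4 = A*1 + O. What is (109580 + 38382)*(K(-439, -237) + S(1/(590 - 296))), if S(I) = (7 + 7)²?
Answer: -71613608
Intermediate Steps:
K(O, A) = -4 + A + O (K(O, A) = -4 + (A*1 + O) = -4 + (A + O) = -4 + A + O)
S(I) = 196 (S(I) = 14² = 196)
(109580 + 38382)*(K(-439, -237) + S(1/(590 - 296))) = (109580 + 38382)*((-4 - 237 - 439) + 196) = 147962*(-680 + 196) = 147962*(-484) = -71613608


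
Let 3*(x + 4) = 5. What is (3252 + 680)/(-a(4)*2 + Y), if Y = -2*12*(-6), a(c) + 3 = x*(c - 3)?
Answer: 2949/116 ≈ 25.422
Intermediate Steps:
x = -7/3 (x = -4 + (⅓)*5 = -4 + 5/3 = -7/3 ≈ -2.3333)
a(c) = 4 - 7*c/3 (a(c) = -3 - 7*(c - 3)/3 = -3 - 7*(-3 + c)/3 = -3 + (7 - 7*c/3) = 4 - 7*c/3)
Y = 144 (Y = -24*(-6) = 144)
(3252 + 680)/(-a(4)*2 + Y) = (3252 + 680)/(-(4 - 7/3*4)*2 + 144) = 3932/(-(4 - 28/3)*2 + 144) = 3932/(-1*(-16/3)*2 + 144) = 3932/((16/3)*2 + 144) = 3932/(32/3 + 144) = 3932/(464/3) = 3932*(3/464) = 2949/116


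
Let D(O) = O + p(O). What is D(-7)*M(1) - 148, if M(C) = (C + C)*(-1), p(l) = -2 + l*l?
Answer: -228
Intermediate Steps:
p(l) = -2 + l**2
M(C) = -2*C (M(C) = (2*C)*(-1) = -2*C)
D(O) = -2 + O + O**2 (D(O) = O + (-2 + O**2) = -2 + O + O**2)
D(-7)*M(1) - 148 = (-2 - 7 + (-7)**2)*(-2*1) - 148 = (-2 - 7 + 49)*(-2) - 148 = 40*(-2) - 148 = -80 - 148 = -228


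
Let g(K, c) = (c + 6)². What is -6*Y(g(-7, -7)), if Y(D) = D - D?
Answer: 0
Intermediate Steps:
g(K, c) = (6 + c)²
Y(D) = 0
-6*Y(g(-7, -7)) = -6*0 = 0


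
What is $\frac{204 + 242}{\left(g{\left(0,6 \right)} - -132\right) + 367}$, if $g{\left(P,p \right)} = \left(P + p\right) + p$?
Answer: $\frac{446}{511} \approx 0.8728$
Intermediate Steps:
$g{\left(P,p \right)} = P + 2 p$
$\frac{204 + 242}{\left(g{\left(0,6 \right)} - -132\right) + 367} = \frac{204 + 242}{\left(\left(0 + 2 \cdot 6\right) - -132\right) + 367} = \frac{446}{\left(\left(0 + 12\right) + 132\right) + 367} = \frac{446}{\left(12 + 132\right) + 367} = \frac{446}{144 + 367} = \frac{446}{511}$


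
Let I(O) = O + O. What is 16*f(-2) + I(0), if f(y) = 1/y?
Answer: -8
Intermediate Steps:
I(O) = 2*O
16*f(-2) + I(0) = 16/(-2) + 2*0 = 16*(-½) + 0 = -8 + 0 = -8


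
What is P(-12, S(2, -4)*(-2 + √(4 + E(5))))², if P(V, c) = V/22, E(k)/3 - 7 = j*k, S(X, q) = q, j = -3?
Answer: 36/121 ≈ 0.29752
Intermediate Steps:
E(k) = 21 - 9*k (E(k) = 21 + 3*(-3*k) = 21 - 9*k)
P(V, c) = V/22 (P(V, c) = V*(1/22) = V/22)
P(-12, S(2, -4)*(-2 + √(4 + E(5))))² = ((1/22)*(-12))² = (-6/11)² = 36/121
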